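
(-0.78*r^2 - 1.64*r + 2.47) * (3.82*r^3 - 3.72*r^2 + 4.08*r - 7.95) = -2.9796*r^5 - 3.3632*r^4 + 12.3538*r^3 - 9.6786*r^2 + 23.1156*r - 19.6365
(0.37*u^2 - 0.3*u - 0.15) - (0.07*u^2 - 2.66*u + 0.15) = 0.3*u^2 + 2.36*u - 0.3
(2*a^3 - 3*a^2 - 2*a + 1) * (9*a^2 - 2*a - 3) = 18*a^5 - 31*a^4 - 18*a^3 + 22*a^2 + 4*a - 3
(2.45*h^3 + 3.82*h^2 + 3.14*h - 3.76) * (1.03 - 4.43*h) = -10.8535*h^4 - 14.3991*h^3 - 9.9756*h^2 + 19.891*h - 3.8728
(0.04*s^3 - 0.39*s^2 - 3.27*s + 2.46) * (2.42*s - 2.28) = 0.0968*s^4 - 1.035*s^3 - 7.0242*s^2 + 13.4088*s - 5.6088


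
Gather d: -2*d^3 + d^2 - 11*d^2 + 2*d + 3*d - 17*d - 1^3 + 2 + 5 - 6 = -2*d^3 - 10*d^2 - 12*d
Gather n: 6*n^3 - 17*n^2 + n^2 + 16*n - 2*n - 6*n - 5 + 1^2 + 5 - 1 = 6*n^3 - 16*n^2 + 8*n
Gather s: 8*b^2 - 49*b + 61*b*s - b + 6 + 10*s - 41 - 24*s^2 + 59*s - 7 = 8*b^2 - 50*b - 24*s^2 + s*(61*b + 69) - 42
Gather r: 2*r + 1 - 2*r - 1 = 0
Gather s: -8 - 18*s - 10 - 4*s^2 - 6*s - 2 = -4*s^2 - 24*s - 20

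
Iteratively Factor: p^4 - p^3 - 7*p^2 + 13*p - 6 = (p - 2)*(p^3 + p^2 - 5*p + 3) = (p - 2)*(p - 1)*(p^2 + 2*p - 3) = (p - 2)*(p - 1)^2*(p + 3)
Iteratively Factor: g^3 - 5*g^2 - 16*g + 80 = (g + 4)*(g^2 - 9*g + 20) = (g - 4)*(g + 4)*(g - 5)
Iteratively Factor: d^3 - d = (d - 1)*(d^2 + d) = (d - 1)*(d + 1)*(d)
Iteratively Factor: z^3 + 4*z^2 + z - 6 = (z + 3)*(z^2 + z - 2) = (z - 1)*(z + 3)*(z + 2)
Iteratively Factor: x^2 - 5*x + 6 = (x - 2)*(x - 3)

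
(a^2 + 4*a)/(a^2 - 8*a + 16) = a*(a + 4)/(a^2 - 8*a + 16)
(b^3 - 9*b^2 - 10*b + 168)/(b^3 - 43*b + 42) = (b^2 - 3*b - 28)/(b^2 + 6*b - 7)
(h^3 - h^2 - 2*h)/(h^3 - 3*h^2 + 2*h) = (h + 1)/(h - 1)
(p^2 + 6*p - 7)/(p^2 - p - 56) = (p - 1)/(p - 8)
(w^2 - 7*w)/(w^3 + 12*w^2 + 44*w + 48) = w*(w - 7)/(w^3 + 12*w^2 + 44*w + 48)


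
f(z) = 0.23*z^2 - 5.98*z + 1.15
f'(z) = 0.46*z - 5.98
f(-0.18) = 2.23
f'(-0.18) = -6.06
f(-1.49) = 10.57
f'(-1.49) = -6.67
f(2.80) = -13.79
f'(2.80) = -4.69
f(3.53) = -17.09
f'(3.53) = -4.36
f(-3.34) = 23.69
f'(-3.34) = -7.52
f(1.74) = -8.56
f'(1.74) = -5.18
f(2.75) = -13.56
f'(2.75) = -4.72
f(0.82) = -3.60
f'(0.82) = -5.60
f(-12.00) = 106.03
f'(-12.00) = -11.50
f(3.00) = -14.72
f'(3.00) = -4.60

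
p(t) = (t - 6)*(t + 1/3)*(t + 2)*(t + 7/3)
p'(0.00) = -35.11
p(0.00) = -9.33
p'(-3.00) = -47.78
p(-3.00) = 16.00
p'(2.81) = -100.96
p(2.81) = -248.07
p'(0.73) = -67.64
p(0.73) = -46.86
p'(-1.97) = 5.03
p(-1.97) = 0.14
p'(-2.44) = -10.21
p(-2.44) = 0.83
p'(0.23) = -45.34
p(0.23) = -18.58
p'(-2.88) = -37.76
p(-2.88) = 10.88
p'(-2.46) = -11.17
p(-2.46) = 1.05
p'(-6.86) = -1214.35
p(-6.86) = 1846.49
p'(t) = (t - 6)*(t + 1/3)*(t + 2) + (t - 6)*(t + 1/3)*(t + 7/3) + (t - 6)*(t + 2)*(t + 7/3) + (t + 1/3)*(t + 2)*(t + 7/3) = 4*t^3 - 4*t^2 - 394*t/9 - 316/9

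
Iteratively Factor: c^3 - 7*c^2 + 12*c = (c - 3)*(c^2 - 4*c) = (c - 4)*(c - 3)*(c)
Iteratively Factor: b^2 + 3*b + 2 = (b + 1)*(b + 2)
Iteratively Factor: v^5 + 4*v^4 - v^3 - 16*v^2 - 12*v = (v + 1)*(v^4 + 3*v^3 - 4*v^2 - 12*v) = (v + 1)*(v + 3)*(v^3 - 4*v) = (v - 2)*(v + 1)*(v + 3)*(v^2 + 2*v) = (v - 2)*(v + 1)*(v + 2)*(v + 3)*(v)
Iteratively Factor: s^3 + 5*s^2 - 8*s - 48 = (s - 3)*(s^2 + 8*s + 16) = (s - 3)*(s + 4)*(s + 4)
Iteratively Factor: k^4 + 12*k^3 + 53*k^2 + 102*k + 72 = (k + 2)*(k^3 + 10*k^2 + 33*k + 36) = (k + 2)*(k + 3)*(k^2 + 7*k + 12) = (k + 2)*(k + 3)*(k + 4)*(k + 3)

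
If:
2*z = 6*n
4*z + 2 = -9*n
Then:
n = -2/21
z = -2/7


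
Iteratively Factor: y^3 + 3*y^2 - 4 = (y + 2)*(y^2 + y - 2) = (y + 2)^2*(y - 1)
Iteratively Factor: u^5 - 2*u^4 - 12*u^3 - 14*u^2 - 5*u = (u + 1)*(u^4 - 3*u^3 - 9*u^2 - 5*u) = (u - 5)*(u + 1)*(u^3 + 2*u^2 + u) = (u - 5)*(u + 1)^2*(u^2 + u) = (u - 5)*(u + 1)^3*(u)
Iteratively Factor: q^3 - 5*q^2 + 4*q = (q - 4)*(q^2 - q) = q*(q - 4)*(q - 1)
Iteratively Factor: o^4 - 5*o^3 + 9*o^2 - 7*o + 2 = (o - 1)*(o^3 - 4*o^2 + 5*o - 2) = (o - 2)*(o - 1)*(o^2 - 2*o + 1) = (o - 2)*(o - 1)^2*(o - 1)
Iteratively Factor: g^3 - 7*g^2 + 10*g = (g)*(g^2 - 7*g + 10) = g*(g - 2)*(g - 5)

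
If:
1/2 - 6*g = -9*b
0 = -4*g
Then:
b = -1/18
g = 0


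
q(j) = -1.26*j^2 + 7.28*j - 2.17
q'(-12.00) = 37.52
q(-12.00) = -270.97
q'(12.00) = -22.96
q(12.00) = -96.25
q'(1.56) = 3.35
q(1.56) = 6.12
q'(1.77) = 2.82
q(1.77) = 6.77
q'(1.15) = 4.38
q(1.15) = 4.54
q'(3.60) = -1.79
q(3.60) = 7.71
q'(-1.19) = 10.28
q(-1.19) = -12.62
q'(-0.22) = 7.83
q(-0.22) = -3.83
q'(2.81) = 0.20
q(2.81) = 8.34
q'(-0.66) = 8.94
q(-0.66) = -7.52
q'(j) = 7.28 - 2.52*j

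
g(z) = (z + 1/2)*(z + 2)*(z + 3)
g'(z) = (z + 1/2)*(z + 2) + (z + 1/2)*(z + 3) + (z + 2)*(z + 3)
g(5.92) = 453.55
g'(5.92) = 178.76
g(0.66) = 11.29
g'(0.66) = 17.07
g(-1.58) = -0.64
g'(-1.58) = -1.39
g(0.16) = 4.50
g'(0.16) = 10.34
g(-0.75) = -0.70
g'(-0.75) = 1.94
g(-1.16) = -1.02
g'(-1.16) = -0.22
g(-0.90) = -0.92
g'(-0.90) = 1.03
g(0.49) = 8.60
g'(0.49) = 14.61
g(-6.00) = -66.00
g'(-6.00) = 50.50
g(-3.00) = 0.00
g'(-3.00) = 2.50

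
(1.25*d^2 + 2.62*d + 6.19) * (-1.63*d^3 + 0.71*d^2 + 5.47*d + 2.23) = -2.0375*d^5 - 3.3831*d^4 - 1.392*d^3 + 21.5138*d^2 + 39.7019*d + 13.8037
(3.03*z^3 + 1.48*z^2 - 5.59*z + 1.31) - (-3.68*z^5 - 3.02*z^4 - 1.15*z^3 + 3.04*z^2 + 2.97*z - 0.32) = 3.68*z^5 + 3.02*z^4 + 4.18*z^3 - 1.56*z^2 - 8.56*z + 1.63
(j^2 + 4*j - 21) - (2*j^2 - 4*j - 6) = -j^2 + 8*j - 15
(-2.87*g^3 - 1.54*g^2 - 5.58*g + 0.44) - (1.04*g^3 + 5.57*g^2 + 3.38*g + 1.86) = -3.91*g^3 - 7.11*g^2 - 8.96*g - 1.42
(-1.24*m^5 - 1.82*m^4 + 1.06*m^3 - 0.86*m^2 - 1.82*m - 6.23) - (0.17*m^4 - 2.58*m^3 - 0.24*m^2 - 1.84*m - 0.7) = -1.24*m^5 - 1.99*m^4 + 3.64*m^3 - 0.62*m^2 + 0.02*m - 5.53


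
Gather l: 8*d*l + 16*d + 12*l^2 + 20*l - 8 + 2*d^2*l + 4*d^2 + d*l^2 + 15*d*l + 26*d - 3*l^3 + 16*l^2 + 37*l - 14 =4*d^2 + 42*d - 3*l^3 + l^2*(d + 28) + l*(2*d^2 + 23*d + 57) - 22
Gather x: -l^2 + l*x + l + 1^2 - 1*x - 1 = -l^2 + l + x*(l - 1)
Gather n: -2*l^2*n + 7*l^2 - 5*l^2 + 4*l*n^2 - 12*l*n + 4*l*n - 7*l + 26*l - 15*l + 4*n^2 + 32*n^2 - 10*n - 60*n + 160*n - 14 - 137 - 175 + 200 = 2*l^2 + 4*l + n^2*(4*l + 36) + n*(-2*l^2 - 8*l + 90) - 126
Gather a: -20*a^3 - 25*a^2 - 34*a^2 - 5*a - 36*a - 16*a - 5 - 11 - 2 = -20*a^3 - 59*a^2 - 57*a - 18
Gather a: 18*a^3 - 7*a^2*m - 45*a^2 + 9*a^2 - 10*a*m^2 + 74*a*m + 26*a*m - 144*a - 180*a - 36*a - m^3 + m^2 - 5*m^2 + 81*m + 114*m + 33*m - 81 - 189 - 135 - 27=18*a^3 + a^2*(-7*m - 36) + a*(-10*m^2 + 100*m - 360) - m^3 - 4*m^2 + 228*m - 432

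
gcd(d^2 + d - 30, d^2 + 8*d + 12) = d + 6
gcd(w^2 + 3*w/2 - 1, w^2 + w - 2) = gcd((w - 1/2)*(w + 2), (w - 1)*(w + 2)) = w + 2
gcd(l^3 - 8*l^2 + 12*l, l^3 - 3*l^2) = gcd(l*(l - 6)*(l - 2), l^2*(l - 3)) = l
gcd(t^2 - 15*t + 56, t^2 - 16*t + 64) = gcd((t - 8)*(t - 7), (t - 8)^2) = t - 8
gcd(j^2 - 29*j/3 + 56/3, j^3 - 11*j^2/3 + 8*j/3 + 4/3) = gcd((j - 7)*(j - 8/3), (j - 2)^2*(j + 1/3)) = 1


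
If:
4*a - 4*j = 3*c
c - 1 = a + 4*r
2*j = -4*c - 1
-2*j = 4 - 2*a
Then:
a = -23/6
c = 8/3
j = -35/6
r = 11/8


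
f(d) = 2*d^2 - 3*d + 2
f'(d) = 4*d - 3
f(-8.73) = 180.62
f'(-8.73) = -37.92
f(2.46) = 6.72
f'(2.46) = 6.84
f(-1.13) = 7.94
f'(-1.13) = -7.52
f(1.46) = 1.88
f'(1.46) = 2.84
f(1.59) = 2.29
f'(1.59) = 3.36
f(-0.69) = 5.02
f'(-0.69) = -5.76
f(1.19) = 1.26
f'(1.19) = 1.76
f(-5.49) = 78.75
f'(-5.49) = -24.96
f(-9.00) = 191.00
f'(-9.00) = -39.00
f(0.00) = 2.00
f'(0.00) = -3.00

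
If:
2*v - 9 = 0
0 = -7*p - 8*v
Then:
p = -36/7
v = 9/2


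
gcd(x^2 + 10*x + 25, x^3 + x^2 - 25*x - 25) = x + 5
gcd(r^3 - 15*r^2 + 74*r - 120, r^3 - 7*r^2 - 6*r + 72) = r^2 - 10*r + 24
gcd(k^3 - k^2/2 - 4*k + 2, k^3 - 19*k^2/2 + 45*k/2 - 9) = k - 1/2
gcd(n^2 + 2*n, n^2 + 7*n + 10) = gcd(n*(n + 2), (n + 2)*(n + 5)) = n + 2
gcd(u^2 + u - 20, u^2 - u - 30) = u + 5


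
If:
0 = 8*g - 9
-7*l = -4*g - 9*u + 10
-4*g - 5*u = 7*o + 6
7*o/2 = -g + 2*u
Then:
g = 9/8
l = -55/28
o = -71/84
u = -11/12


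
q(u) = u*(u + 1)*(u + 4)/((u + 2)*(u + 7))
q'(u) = -u*(u + 1)*(u + 4)/((u + 2)*(u + 7)^2) + u*(u + 1)/((u + 2)*(u + 7)) - u*(u + 1)*(u + 4)/((u + 2)^2*(u + 7)) + u*(u + 4)/((u + 2)*(u + 7)) + (u + 1)*(u + 4)/((u + 2)*(u + 7)) = (u^4 + 18*u^3 + 83*u^2 + 140*u + 56)/(u^4 + 18*u^3 + 109*u^2 + 252*u + 196)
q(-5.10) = 3.91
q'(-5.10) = -6.06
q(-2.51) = -2.47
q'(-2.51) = -3.33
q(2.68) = 1.45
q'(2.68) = 0.69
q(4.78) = 3.04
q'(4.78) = 0.80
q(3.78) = 2.26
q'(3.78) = 0.76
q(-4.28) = 0.63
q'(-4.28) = -2.56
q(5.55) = 3.66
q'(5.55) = 0.83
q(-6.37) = 29.45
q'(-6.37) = -62.53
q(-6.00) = 15.00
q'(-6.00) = -24.25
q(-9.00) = -25.71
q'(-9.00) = -5.32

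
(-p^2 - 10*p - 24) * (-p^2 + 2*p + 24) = p^4 + 8*p^3 - 20*p^2 - 288*p - 576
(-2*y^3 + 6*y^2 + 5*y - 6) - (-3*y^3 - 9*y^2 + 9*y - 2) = y^3 + 15*y^2 - 4*y - 4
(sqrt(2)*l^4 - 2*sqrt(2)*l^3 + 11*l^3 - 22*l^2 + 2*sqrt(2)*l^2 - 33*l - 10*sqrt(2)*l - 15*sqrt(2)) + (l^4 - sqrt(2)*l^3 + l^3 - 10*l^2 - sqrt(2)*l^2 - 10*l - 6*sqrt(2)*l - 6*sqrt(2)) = l^4 + sqrt(2)*l^4 - 3*sqrt(2)*l^3 + 12*l^3 - 32*l^2 + sqrt(2)*l^2 - 43*l - 16*sqrt(2)*l - 21*sqrt(2)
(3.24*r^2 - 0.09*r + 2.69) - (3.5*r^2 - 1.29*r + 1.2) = -0.26*r^2 + 1.2*r + 1.49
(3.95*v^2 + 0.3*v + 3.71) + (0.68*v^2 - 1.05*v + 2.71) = 4.63*v^2 - 0.75*v + 6.42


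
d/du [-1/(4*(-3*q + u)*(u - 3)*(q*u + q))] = (-(3*q - u)*(u - 3) - (3*q - u)*(u + 1) + (u - 3)*(u + 1))/(4*q*(3*q - u)^2*(u - 3)^2*(u + 1)^2)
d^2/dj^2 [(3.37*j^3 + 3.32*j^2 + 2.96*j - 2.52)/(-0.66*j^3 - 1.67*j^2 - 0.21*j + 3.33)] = (-3.5527136788005e-15*j^7 + 4.53644399999999*j^6 - 4.93376400000005*j^5 - 92.520648*j^4 - 108.853216*j^3 - 130.439322*j^2 - 284.449374*j - 49.519944)/(0.287496*j^9 + 2.182356*j^8 + 5.79645*j^7 + 1.694591*j^6 - 20.177631*j^5 - 30.409398*j^4 + 14.958297*j^3 + 55.11483*j^2 + 6.986007*j - 36.926037)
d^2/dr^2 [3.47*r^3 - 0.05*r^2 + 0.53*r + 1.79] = 20.82*r - 0.1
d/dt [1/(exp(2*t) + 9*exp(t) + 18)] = (-2*exp(t) - 9)*exp(t)/(exp(2*t) + 9*exp(t) + 18)^2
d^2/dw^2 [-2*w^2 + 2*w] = -4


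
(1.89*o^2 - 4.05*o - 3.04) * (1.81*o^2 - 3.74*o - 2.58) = 3.4209*o^4 - 14.3991*o^3 + 4.7684*o^2 + 21.8186*o + 7.8432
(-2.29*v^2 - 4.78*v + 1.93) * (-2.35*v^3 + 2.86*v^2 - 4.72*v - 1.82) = 5.3815*v^5 + 4.6836*v^4 - 7.3975*v^3 + 32.2492*v^2 - 0.409999999999998*v - 3.5126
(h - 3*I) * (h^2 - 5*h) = h^3 - 5*h^2 - 3*I*h^2 + 15*I*h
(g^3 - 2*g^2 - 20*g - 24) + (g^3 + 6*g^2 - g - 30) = 2*g^3 + 4*g^2 - 21*g - 54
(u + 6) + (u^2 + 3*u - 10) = u^2 + 4*u - 4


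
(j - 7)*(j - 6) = j^2 - 13*j + 42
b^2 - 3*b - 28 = (b - 7)*(b + 4)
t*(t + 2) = t^2 + 2*t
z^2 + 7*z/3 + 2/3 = (z + 1/3)*(z + 2)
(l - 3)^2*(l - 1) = l^3 - 7*l^2 + 15*l - 9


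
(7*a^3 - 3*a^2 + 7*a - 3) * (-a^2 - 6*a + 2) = -7*a^5 - 39*a^4 + 25*a^3 - 45*a^2 + 32*a - 6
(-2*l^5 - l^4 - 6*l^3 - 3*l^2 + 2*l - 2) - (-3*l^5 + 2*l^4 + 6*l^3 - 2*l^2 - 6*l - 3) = l^5 - 3*l^4 - 12*l^3 - l^2 + 8*l + 1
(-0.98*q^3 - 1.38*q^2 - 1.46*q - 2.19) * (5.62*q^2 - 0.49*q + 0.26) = -5.5076*q^5 - 7.2754*q^4 - 7.7838*q^3 - 11.9512*q^2 + 0.6935*q - 0.5694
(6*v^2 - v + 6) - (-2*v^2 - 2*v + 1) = 8*v^2 + v + 5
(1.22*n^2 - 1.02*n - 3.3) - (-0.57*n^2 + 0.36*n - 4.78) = 1.79*n^2 - 1.38*n + 1.48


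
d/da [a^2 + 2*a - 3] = 2*a + 2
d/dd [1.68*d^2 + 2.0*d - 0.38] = 3.36*d + 2.0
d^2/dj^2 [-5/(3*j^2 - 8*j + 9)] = 10*(9*j^2 - 24*j - 4*(3*j - 4)^2 + 27)/(3*j^2 - 8*j + 9)^3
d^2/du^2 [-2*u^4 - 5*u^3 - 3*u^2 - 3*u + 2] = -24*u^2 - 30*u - 6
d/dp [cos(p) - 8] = -sin(p)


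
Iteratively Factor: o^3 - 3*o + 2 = (o - 1)*(o^2 + o - 2) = (o - 1)^2*(o + 2)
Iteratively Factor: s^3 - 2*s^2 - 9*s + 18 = (s + 3)*(s^2 - 5*s + 6) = (s - 2)*(s + 3)*(s - 3)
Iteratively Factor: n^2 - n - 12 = (n + 3)*(n - 4)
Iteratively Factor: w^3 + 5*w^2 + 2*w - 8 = (w + 2)*(w^2 + 3*w - 4) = (w + 2)*(w + 4)*(w - 1)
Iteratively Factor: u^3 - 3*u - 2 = (u + 1)*(u^2 - u - 2) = (u - 2)*(u + 1)*(u + 1)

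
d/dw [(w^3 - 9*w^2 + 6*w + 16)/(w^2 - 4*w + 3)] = (w^4 - 8*w^3 + 39*w^2 - 86*w + 82)/(w^4 - 8*w^3 + 22*w^2 - 24*w + 9)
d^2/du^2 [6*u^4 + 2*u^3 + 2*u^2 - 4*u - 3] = 72*u^2 + 12*u + 4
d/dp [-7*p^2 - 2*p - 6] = -14*p - 2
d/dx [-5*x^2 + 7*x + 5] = 7 - 10*x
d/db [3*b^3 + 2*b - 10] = 9*b^2 + 2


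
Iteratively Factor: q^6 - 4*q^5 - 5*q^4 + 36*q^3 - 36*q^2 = (q - 2)*(q^5 - 2*q^4 - 9*q^3 + 18*q^2) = q*(q - 2)*(q^4 - 2*q^3 - 9*q^2 + 18*q) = q*(q - 2)^2*(q^3 - 9*q) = q*(q - 3)*(q - 2)^2*(q^2 + 3*q) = q*(q - 3)*(q - 2)^2*(q + 3)*(q)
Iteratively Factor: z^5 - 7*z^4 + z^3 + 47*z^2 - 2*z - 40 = (z + 2)*(z^4 - 9*z^3 + 19*z^2 + 9*z - 20) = (z - 1)*(z + 2)*(z^3 - 8*z^2 + 11*z + 20) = (z - 1)*(z + 1)*(z + 2)*(z^2 - 9*z + 20) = (z - 5)*(z - 1)*(z + 1)*(z + 2)*(z - 4)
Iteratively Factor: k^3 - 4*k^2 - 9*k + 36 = (k + 3)*(k^2 - 7*k + 12) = (k - 3)*(k + 3)*(k - 4)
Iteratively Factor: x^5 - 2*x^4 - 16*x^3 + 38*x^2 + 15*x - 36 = (x + 1)*(x^4 - 3*x^3 - 13*x^2 + 51*x - 36) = (x - 3)*(x + 1)*(x^3 - 13*x + 12) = (x - 3)*(x + 1)*(x + 4)*(x^2 - 4*x + 3) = (x - 3)*(x - 1)*(x + 1)*(x + 4)*(x - 3)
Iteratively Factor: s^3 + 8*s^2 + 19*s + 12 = (s + 1)*(s^2 + 7*s + 12) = (s + 1)*(s + 3)*(s + 4)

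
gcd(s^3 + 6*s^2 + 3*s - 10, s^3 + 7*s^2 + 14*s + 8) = s + 2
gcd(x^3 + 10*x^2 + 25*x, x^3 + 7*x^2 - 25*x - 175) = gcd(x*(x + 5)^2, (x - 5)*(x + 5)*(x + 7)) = x + 5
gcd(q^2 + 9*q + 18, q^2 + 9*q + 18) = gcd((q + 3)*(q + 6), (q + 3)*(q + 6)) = q^2 + 9*q + 18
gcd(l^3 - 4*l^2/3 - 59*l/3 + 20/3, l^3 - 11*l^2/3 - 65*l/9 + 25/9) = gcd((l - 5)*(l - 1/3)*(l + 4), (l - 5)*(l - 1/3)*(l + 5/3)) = l^2 - 16*l/3 + 5/3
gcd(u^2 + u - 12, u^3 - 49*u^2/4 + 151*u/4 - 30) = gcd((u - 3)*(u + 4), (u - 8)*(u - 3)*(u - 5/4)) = u - 3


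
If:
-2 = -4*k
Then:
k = 1/2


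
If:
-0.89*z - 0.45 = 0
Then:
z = -0.51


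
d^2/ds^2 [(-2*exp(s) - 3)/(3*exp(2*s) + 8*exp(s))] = 6*(-3*exp(3*s) - 10*exp(2*s) - 36*exp(s) - 32)*exp(-s)/(27*exp(3*s) + 216*exp(2*s) + 576*exp(s) + 512)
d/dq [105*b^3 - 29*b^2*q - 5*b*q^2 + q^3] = -29*b^2 - 10*b*q + 3*q^2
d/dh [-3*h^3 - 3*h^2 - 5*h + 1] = -9*h^2 - 6*h - 5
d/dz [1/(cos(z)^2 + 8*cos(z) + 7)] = 2*(cos(z) + 4)*sin(z)/(cos(z)^2 + 8*cos(z) + 7)^2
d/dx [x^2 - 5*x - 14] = 2*x - 5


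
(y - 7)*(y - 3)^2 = y^3 - 13*y^2 + 51*y - 63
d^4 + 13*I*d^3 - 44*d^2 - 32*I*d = d*(d + I)*(d + 4*I)*(d + 8*I)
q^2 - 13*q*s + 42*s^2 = (q - 7*s)*(q - 6*s)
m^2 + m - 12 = (m - 3)*(m + 4)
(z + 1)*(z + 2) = z^2 + 3*z + 2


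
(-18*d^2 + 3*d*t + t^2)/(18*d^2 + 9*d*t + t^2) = (-3*d + t)/(3*d + t)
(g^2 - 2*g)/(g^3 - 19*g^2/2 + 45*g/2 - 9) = 2*g*(g - 2)/(2*g^3 - 19*g^2 + 45*g - 18)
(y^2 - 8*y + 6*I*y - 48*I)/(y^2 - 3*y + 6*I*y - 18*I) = (y - 8)/(y - 3)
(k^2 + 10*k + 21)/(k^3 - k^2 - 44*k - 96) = (k + 7)/(k^2 - 4*k - 32)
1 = 1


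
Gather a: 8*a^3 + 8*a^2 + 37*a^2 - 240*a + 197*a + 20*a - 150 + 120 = 8*a^3 + 45*a^2 - 23*a - 30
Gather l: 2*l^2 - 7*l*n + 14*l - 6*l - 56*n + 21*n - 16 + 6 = 2*l^2 + l*(8 - 7*n) - 35*n - 10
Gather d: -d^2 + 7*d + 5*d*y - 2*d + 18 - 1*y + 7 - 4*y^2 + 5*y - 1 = -d^2 + d*(5*y + 5) - 4*y^2 + 4*y + 24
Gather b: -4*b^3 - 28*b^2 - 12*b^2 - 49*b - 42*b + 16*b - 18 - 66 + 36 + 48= -4*b^3 - 40*b^2 - 75*b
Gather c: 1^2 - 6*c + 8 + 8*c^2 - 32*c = 8*c^2 - 38*c + 9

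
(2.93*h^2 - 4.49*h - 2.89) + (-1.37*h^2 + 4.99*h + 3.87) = 1.56*h^2 + 0.5*h + 0.98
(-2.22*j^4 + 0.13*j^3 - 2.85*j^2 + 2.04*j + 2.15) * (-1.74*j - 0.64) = 3.8628*j^5 + 1.1946*j^4 + 4.8758*j^3 - 1.7256*j^2 - 5.0466*j - 1.376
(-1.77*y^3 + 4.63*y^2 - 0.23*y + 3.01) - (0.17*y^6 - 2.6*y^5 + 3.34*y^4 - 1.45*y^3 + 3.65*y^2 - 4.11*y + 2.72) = -0.17*y^6 + 2.6*y^5 - 3.34*y^4 - 0.32*y^3 + 0.98*y^2 + 3.88*y + 0.29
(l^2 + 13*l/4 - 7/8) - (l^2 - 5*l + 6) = 33*l/4 - 55/8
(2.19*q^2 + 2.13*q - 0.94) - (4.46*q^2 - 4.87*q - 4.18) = -2.27*q^2 + 7.0*q + 3.24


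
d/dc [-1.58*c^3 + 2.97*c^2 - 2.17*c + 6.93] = -4.74*c^2 + 5.94*c - 2.17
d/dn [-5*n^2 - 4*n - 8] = -10*n - 4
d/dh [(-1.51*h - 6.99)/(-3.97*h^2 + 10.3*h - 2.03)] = (-5.9947*h^2 - 55.5006*h + 75.0623)/(15.7609*h^4 - 81.782*h^3 + 122.2082*h^2 - 41.818*h + 4.1209)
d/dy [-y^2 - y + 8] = -2*y - 1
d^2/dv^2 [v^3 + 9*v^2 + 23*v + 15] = 6*v + 18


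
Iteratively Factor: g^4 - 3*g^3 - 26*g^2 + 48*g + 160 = (g + 4)*(g^3 - 7*g^2 + 2*g + 40) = (g - 4)*(g + 4)*(g^2 - 3*g - 10) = (g - 5)*(g - 4)*(g + 4)*(g + 2)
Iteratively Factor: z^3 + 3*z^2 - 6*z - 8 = (z - 2)*(z^2 + 5*z + 4) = (z - 2)*(z + 1)*(z + 4)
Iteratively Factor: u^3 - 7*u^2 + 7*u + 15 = (u + 1)*(u^2 - 8*u + 15) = (u - 5)*(u + 1)*(u - 3)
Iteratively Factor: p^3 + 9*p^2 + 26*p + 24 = (p + 2)*(p^2 + 7*p + 12) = (p + 2)*(p + 3)*(p + 4)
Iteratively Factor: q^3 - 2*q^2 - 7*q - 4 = (q - 4)*(q^2 + 2*q + 1) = (q - 4)*(q + 1)*(q + 1)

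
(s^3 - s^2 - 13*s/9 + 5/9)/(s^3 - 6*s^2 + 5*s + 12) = (s^2 - 2*s + 5/9)/(s^2 - 7*s + 12)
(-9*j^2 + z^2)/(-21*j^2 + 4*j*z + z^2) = (3*j + z)/(7*j + z)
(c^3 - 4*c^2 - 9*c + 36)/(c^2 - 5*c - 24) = (c^2 - 7*c + 12)/(c - 8)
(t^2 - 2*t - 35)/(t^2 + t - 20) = (t - 7)/(t - 4)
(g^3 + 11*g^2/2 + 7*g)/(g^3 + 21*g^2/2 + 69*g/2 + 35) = g/(g + 5)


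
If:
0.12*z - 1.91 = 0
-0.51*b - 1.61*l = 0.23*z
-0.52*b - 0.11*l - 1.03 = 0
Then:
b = -1.61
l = -1.76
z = 15.92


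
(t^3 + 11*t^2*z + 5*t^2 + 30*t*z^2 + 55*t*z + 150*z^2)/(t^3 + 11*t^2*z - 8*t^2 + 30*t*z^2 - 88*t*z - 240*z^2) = (t + 5)/(t - 8)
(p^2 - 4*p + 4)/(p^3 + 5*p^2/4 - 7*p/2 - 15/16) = 16*(p^2 - 4*p + 4)/(16*p^3 + 20*p^2 - 56*p - 15)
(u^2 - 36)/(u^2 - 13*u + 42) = (u + 6)/(u - 7)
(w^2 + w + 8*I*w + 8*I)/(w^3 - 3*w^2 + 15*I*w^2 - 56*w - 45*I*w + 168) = (w + 1)/(w^2 + w*(-3 + 7*I) - 21*I)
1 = 1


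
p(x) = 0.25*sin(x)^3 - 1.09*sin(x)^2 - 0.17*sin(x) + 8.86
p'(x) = 0.75*sin(x)^2*cos(x) - 2.18*sin(x)*cos(x) - 0.17*cos(x)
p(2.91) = 8.77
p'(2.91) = 0.61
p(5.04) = 7.83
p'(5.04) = 0.83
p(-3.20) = 8.85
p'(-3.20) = 0.29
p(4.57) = 7.72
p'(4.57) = -0.39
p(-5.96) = 8.70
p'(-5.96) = -0.75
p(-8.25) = 7.89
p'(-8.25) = -0.96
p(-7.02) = 8.41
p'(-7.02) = 1.21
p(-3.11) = 8.86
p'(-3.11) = 0.10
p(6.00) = 8.82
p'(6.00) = 0.48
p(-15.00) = 8.44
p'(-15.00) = -1.19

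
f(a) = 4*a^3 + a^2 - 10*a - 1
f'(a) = 12*a^2 + 2*a - 10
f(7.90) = 1954.57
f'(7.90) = 754.72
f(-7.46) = -1531.39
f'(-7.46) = 642.90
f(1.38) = -2.38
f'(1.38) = 15.61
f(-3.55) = -131.85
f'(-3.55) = 134.13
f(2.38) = 34.79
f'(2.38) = 62.73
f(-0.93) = 5.95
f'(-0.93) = -1.48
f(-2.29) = -20.89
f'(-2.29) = 48.35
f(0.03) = -1.30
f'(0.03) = -9.93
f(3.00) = 86.00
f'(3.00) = 104.00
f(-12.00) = -6649.00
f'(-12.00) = 1694.00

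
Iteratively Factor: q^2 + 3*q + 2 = (q + 1)*(q + 2)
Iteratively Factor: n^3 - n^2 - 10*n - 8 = (n - 4)*(n^2 + 3*n + 2) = (n - 4)*(n + 2)*(n + 1)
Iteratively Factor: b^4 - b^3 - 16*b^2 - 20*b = (b - 5)*(b^3 + 4*b^2 + 4*b) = (b - 5)*(b + 2)*(b^2 + 2*b) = (b - 5)*(b + 2)^2*(b)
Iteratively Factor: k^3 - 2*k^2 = (k)*(k^2 - 2*k) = k*(k - 2)*(k)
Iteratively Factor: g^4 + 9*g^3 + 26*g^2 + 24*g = (g + 3)*(g^3 + 6*g^2 + 8*g) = (g + 3)*(g + 4)*(g^2 + 2*g) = g*(g + 3)*(g + 4)*(g + 2)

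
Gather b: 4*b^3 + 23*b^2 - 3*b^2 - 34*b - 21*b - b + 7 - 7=4*b^3 + 20*b^2 - 56*b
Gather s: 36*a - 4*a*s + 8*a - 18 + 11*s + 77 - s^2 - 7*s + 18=44*a - s^2 + s*(4 - 4*a) + 77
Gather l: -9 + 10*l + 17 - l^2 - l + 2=-l^2 + 9*l + 10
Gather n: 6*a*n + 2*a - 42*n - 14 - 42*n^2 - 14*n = 2*a - 42*n^2 + n*(6*a - 56) - 14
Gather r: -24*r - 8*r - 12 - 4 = -32*r - 16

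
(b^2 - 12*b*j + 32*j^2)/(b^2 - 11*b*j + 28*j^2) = (b - 8*j)/(b - 7*j)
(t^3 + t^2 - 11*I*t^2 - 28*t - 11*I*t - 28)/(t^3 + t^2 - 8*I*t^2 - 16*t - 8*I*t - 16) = (t - 7*I)/(t - 4*I)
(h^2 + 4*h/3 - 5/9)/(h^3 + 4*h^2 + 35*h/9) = (3*h - 1)/(h*(3*h + 7))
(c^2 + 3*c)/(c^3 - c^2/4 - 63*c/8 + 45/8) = 8*c/(8*c^2 - 26*c + 15)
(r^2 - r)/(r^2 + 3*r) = (r - 1)/(r + 3)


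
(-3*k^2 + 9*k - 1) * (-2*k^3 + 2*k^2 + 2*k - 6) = 6*k^5 - 24*k^4 + 14*k^3 + 34*k^2 - 56*k + 6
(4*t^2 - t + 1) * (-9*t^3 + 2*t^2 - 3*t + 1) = -36*t^5 + 17*t^4 - 23*t^3 + 9*t^2 - 4*t + 1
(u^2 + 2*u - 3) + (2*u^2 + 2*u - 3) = 3*u^2 + 4*u - 6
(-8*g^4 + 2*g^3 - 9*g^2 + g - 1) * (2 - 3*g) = 24*g^5 - 22*g^4 + 31*g^3 - 21*g^2 + 5*g - 2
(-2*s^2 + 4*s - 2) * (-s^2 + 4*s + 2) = 2*s^4 - 12*s^3 + 14*s^2 - 4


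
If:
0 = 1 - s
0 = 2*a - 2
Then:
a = 1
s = 1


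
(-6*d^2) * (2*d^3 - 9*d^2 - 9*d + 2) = -12*d^5 + 54*d^4 + 54*d^3 - 12*d^2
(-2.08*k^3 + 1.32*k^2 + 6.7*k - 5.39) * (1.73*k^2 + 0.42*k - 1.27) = -3.5984*k^5 + 1.41*k^4 + 14.787*k^3 - 8.1871*k^2 - 10.7728*k + 6.8453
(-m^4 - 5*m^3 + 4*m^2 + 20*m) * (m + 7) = -m^5 - 12*m^4 - 31*m^3 + 48*m^2 + 140*m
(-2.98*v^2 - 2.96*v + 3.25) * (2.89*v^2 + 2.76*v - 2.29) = -8.6122*v^4 - 16.7792*v^3 + 8.0471*v^2 + 15.7484*v - 7.4425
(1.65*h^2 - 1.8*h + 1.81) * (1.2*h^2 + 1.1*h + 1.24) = 1.98*h^4 - 0.345*h^3 + 2.238*h^2 - 0.241*h + 2.2444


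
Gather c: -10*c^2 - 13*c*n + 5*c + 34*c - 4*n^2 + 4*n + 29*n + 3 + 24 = -10*c^2 + c*(39 - 13*n) - 4*n^2 + 33*n + 27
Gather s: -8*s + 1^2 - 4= -8*s - 3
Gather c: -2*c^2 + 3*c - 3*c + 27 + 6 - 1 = 32 - 2*c^2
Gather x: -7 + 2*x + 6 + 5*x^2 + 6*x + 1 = 5*x^2 + 8*x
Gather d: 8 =8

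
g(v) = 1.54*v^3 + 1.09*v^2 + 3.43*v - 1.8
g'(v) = 4.62*v^2 + 2.18*v + 3.43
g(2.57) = 40.36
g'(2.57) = 39.55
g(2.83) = 51.54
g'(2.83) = 46.60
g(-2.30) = -22.66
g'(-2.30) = 22.86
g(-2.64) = -31.59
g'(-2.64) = 29.87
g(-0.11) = -2.17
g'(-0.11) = 3.25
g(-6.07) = -326.88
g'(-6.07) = 160.42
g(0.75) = 2.04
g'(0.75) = 7.66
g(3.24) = 73.13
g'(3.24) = 58.99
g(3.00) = 59.88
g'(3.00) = 51.55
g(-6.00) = -315.78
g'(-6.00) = 156.67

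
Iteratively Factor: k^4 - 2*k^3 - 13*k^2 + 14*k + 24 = (k + 1)*(k^3 - 3*k^2 - 10*k + 24) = (k - 2)*(k + 1)*(k^2 - k - 12) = (k - 2)*(k + 1)*(k + 3)*(k - 4)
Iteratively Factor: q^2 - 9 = (q + 3)*(q - 3)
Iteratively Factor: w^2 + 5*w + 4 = (w + 1)*(w + 4)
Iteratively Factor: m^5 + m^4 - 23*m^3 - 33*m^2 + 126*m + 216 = (m - 4)*(m^4 + 5*m^3 - 3*m^2 - 45*m - 54) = (m - 4)*(m - 3)*(m^3 + 8*m^2 + 21*m + 18) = (m - 4)*(m - 3)*(m + 3)*(m^2 + 5*m + 6) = (m - 4)*(m - 3)*(m + 3)^2*(m + 2)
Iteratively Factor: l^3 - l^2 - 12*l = (l + 3)*(l^2 - 4*l) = l*(l + 3)*(l - 4)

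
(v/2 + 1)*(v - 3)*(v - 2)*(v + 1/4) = v^4/2 - 11*v^3/8 - 19*v^2/8 + 11*v/2 + 3/2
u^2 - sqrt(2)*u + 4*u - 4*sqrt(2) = (u + 4)*(u - sqrt(2))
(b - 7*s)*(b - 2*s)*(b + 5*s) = b^3 - 4*b^2*s - 31*b*s^2 + 70*s^3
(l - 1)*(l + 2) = l^2 + l - 2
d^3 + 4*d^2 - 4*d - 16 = (d - 2)*(d + 2)*(d + 4)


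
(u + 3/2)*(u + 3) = u^2 + 9*u/2 + 9/2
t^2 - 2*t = t*(t - 2)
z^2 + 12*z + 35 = (z + 5)*(z + 7)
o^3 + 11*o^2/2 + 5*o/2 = o*(o + 1/2)*(o + 5)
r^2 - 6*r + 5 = (r - 5)*(r - 1)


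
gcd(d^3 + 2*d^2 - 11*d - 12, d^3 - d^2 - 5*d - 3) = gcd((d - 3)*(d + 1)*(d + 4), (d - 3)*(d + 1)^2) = d^2 - 2*d - 3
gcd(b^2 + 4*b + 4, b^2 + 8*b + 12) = b + 2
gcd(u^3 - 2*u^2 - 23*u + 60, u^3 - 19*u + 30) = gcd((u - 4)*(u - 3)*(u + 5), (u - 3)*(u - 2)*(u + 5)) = u^2 + 2*u - 15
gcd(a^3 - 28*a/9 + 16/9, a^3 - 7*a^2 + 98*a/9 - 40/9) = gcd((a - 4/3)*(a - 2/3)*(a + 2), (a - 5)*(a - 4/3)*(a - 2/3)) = a^2 - 2*a + 8/9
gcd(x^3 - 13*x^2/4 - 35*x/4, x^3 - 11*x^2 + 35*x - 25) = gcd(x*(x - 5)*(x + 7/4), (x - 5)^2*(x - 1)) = x - 5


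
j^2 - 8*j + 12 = (j - 6)*(j - 2)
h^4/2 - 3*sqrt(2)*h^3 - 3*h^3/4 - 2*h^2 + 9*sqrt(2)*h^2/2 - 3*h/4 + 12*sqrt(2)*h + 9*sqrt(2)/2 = (h/2 + 1/2)*(h - 3)*(h + 1/2)*(h - 6*sqrt(2))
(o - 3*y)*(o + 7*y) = o^2 + 4*o*y - 21*y^2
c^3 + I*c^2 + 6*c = c*(c - 2*I)*(c + 3*I)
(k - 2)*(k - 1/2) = k^2 - 5*k/2 + 1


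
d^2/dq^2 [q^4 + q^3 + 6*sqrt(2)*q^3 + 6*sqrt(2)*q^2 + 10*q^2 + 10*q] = 12*q^2 + 6*q + 36*sqrt(2)*q + 12*sqrt(2) + 20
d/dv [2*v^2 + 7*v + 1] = 4*v + 7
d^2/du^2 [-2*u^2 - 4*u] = -4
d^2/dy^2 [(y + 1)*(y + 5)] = 2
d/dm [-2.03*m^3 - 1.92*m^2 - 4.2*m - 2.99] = -6.09*m^2 - 3.84*m - 4.2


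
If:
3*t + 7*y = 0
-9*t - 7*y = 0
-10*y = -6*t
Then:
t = 0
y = 0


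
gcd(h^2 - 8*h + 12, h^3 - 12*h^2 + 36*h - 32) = h - 2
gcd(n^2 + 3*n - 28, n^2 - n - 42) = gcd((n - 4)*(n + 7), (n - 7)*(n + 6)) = 1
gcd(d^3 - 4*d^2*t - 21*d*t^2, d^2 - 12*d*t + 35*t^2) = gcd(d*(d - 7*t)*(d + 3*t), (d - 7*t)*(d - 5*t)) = -d + 7*t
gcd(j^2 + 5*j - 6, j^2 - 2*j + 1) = j - 1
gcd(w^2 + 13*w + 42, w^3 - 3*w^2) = 1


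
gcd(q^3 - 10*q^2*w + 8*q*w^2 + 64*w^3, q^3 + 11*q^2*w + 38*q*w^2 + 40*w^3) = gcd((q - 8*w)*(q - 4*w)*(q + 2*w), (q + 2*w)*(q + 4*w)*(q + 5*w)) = q + 2*w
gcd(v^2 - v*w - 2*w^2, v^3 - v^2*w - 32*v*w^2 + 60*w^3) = v - 2*w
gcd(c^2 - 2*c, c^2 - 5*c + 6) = c - 2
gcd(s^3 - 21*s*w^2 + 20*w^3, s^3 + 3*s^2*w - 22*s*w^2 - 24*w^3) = s - 4*w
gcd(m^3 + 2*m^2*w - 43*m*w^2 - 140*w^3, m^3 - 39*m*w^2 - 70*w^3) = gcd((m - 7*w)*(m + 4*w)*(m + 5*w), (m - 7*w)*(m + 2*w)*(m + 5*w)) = -m^2 + 2*m*w + 35*w^2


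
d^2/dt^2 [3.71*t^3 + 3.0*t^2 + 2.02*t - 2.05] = 22.26*t + 6.0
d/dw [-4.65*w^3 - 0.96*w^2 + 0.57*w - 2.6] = -13.95*w^2 - 1.92*w + 0.57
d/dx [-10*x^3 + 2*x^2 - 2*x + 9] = -30*x^2 + 4*x - 2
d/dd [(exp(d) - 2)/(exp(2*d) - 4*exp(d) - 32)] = (-2*(exp(d) - 2)^2 + exp(2*d) - 4*exp(d) - 32)*exp(d)/(-exp(2*d) + 4*exp(d) + 32)^2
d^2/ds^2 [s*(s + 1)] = 2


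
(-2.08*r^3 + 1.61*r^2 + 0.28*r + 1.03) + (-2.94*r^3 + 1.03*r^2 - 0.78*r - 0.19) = -5.02*r^3 + 2.64*r^2 - 0.5*r + 0.84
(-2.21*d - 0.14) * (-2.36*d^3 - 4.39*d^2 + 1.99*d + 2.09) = 5.2156*d^4 + 10.0323*d^3 - 3.7833*d^2 - 4.8975*d - 0.2926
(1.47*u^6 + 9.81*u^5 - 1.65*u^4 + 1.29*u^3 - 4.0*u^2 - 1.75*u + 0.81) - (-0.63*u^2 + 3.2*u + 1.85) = 1.47*u^6 + 9.81*u^5 - 1.65*u^4 + 1.29*u^3 - 3.37*u^2 - 4.95*u - 1.04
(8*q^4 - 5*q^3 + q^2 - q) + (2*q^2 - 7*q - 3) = 8*q^4 - 5*q^3 + 3*q^2 - 8*q - 3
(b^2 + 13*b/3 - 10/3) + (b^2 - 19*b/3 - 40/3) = 2*b^2 - 2*b - 50/3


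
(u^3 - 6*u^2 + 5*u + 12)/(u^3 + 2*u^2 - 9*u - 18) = (u^2 - 3*u - 4)/(u^2 + 5*u + 6)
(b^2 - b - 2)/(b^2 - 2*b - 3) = (b - 2)/(b - 3)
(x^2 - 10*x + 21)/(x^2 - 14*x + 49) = (x - 3)/(x - 7)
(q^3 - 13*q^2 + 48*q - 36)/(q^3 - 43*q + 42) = (q - 6)/(q + 7)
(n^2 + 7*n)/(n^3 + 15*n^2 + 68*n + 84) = n/(n^2 + 8*n + 12)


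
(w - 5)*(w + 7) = w^2 + 2*w - 35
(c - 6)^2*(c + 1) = c^3 - 11*c^2 + 24*c + 36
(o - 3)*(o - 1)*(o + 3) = o^3 - o^2 - 9*o + 9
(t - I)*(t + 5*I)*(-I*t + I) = -I*t^3 + 4*t^2 + I*t^2 - 4*t - 5*I*t + 5*I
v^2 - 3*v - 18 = (v - 6)*(v + 3)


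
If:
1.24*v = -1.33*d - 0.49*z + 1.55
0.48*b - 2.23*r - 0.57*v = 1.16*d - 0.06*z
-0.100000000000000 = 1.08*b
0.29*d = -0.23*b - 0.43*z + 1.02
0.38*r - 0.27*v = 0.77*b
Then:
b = -0.09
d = 0.21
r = -0.10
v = 0.12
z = 2.28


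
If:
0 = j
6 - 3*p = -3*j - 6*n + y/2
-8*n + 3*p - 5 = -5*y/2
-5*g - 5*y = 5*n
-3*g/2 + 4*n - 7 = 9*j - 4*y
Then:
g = -14/11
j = 0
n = 39/44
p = 89/24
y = 17/44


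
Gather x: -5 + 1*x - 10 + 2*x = 3*x - 15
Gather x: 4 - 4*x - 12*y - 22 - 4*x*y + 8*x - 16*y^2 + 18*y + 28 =x*(4 - 4*y) - 16*y^2 + 6*y + 10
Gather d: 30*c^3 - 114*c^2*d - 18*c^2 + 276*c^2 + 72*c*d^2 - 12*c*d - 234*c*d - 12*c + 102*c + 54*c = 30*c^3 + 258*c^2 + 72*c*d^2 + 144*c + d*(-114*c^2 - 246*c)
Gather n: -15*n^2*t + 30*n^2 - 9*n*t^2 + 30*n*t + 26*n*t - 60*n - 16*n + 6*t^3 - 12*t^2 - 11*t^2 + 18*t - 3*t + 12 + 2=n^2*(30 - 15*t) + n*(-9*t^2 + 56*t - 76) + 6*t^3 - 23*t^2 + 15*t + 14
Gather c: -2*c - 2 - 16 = -2*c - 18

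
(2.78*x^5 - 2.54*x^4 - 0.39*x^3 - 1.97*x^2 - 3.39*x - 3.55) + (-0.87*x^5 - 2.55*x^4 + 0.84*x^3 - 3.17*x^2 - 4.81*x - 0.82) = 1.91*x^5 - 5.09*x^4 + 0.45*x^3 - 5.14*x^2 - 8.2*x - 4.37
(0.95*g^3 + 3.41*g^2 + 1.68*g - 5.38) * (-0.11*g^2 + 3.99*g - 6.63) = -0.1045*g^5 + 3.4154*g^4 + 7.1226*g^3 - 15.3133*g^2 - 32.6046*g + 35.6694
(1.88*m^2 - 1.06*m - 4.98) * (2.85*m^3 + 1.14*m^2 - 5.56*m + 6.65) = 5.358*m^5 - 0.877800000000001*m^4 - 25.8542*m^3 + 12.7184*m^2 + 20.6398*m - 33.117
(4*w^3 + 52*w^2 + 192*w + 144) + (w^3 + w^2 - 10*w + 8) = 5*w^3 + 53*w^2 + 182*w + 152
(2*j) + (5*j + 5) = 7*j + 5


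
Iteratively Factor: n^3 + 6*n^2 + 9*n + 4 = (n + 1)*(n^2 + 5*n + 4) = (n + 1)^2*(n + 4)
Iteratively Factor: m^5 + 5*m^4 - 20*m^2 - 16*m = (m + 2)*(m^4 + 3*m^3 - 6*m^2 - 8*m) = (m - 2)*(m + 2)*(m^3 + 5*m^2 + 4*m) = (m - 2)*(m + 1)*(m + 2)*(m^2 + 4*m) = (m - 2)*(m + 1)*(m + 2)*(m + 4)*(m)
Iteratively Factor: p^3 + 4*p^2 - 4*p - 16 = (p - 2)*(p^2 + 6*p + 8) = (p - 2)*(p + 4)*(p + 2)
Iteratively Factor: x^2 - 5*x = (x)*(x - 5)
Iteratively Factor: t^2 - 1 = (t - 1)*(t + 1)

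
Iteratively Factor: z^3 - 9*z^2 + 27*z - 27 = (z - 3)*(z^2 - 6*z + 9) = (z - 3)^2*(z - 3)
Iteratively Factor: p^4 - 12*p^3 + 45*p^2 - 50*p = (p)*(p^3 - 12*p^2 + 45*p - 50) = p*(p - 5)*(p^2 - 7*p + 10) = p*(p - 5)*(p - 2)*(p - 5)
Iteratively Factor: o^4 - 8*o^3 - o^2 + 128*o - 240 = (o - 3)*(o^3 - 5*o^2 - 16*o + 80) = (o - 3)*(o + 4)*(o^2 - 9*o + 20) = (o - 5)*(o - 3)*(o + 4)*(o - 4)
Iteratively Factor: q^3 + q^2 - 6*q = (q)*(q^2 + q - 6) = q*(q + 3)*(q - 2)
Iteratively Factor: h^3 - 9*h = (h)*(h^2 - 9) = h*(h - 3)*(h + 3)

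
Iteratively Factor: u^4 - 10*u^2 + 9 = (u - 3)*(u^3 + 3*u^2 - u - 3) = (u - 3)*(u + 3)*(u^2 - 1) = (u - 3)*(u - 1)*(u + 3)*(u + 1)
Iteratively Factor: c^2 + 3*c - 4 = (c - 1)*(c + 4)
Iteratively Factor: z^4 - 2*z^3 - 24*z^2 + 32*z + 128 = (z - 4)*(z^3 + 2*z^2 - 16*z - 32) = (z - 4)*(z + 2)*(z^2 - 16) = (z - 4)^2*(z + 2)*(z + 4)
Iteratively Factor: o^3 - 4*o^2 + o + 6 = (o - 2)*(o^2 - 2*o - 3) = (o - 2)*(o + 1)*(o - 3)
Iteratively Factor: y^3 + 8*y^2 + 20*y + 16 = (y + 2)*(y^2 + 6*y + 8) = (y + 2)*(y + 4)*(y + 2)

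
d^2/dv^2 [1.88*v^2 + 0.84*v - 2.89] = 3.76000000000000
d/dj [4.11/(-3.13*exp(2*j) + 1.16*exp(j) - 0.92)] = (25.7286*exp(j) - 4.7676)*exp(j)/(3.13*exp(2*j) - 1.16*exp(j) + 0.92)^2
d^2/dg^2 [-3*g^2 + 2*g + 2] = -6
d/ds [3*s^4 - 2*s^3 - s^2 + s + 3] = 12*s^3 - 6*s^2 - 2*s + 1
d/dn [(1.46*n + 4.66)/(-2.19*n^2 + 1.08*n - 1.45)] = (3.1974*n^2 + 20.4108*n - 7.1498)/(4.7961*n^4 - 4.7304*n^3 + 7.5174*n^2 - 3.132*n + 2.1025)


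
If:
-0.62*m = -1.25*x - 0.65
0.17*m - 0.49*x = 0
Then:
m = 3.49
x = 1.21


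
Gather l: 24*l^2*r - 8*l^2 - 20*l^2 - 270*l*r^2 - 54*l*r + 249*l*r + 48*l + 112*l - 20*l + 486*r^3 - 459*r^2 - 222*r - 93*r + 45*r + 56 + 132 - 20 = l^2*(24*r - 28) + l*(-270*r^2 + 195*r + 140) + 486*r^3 - 459*r^2 - 270*r + 168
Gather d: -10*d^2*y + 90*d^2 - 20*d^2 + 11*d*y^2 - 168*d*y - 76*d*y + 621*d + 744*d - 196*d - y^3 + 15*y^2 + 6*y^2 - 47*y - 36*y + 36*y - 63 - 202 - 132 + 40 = d^2*(70 - 10*y) + d*(11*y^2 - 244*y + 1169) - y^3 + 21*y^2 - 47*y - 357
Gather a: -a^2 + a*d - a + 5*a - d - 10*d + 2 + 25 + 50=-a^2 + a*(d + 4) - 11*d + 77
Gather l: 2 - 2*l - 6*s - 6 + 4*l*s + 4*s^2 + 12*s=l*(4*s - 2) + 4*s^2 + 6*s - 4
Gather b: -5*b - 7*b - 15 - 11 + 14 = -12*b - 12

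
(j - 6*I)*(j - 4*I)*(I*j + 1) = I*j^3 + 11*j^2 - 34*I*j - 24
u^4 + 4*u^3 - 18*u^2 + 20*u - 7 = (u - 1)^3*(u + 7)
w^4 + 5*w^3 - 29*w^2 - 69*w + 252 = (w - 3)^2*(w + 4)*(w + 7)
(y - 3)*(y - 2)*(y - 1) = y^3 - 6*y^2 + 11*y - 6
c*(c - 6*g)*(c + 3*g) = c^3 - 3*c^2*g - 18*c*g^2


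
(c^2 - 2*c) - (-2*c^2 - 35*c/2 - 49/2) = 3*c^2 + 31*c/2 + 49/2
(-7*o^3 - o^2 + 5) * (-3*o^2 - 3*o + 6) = 21*o^5 + 24*o^4 - 39*o^3 - 21*o^2 - 15*o + 30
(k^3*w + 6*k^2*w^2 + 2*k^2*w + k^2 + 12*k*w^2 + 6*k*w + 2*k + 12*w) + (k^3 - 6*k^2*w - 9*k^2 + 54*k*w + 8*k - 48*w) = k^3*w + k^3 + 6*k^2*w^2 - 4*k^2*w - 8*k^2 + 12*k*w^2 + 60*k*w + 10*k - 36*w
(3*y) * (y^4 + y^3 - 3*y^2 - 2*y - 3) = 3*y^5 + 3*y^4 - 9*y^3 - 6*y^2 - 9*y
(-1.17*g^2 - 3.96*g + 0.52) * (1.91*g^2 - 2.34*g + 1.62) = -2.2347*g^4 - 4.8258*g^3 + 8.3642*g^2 - 7.632*g + 0.8424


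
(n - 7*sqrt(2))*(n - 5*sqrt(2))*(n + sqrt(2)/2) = n^3 - 23*sqrt(2)*n^2/2 + 58*n + 35*sqrt(2)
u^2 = u^2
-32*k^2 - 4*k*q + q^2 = (-8*k + q)*(4*k + q)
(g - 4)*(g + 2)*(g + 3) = g^3 + g^2 - 14*g - 24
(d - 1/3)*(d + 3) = d^2 + 8*d/3 - 1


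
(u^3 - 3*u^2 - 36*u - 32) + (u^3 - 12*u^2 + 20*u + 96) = 2*u^3 - 15*u^2 - 16*u + 64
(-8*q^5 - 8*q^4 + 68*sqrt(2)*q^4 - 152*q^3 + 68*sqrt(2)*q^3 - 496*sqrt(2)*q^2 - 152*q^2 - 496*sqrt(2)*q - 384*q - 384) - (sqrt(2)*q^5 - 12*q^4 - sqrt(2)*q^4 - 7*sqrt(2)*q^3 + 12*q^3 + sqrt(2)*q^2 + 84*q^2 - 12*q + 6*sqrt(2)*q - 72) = -8*q^5 - sqrt(2)*q^5 + 4*q^4 + 69*sqrt(2)*q^4 - 164*q^3 + 75*sqrt(2)*q^3 - 497*sqrt(2)*q^2 - 236*q^2 - 502*sqrt(2)*q - 372*q - 312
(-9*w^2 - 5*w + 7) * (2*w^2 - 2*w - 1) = -18*w^4 + 8*w^3 + 33*w^2 - 9*w - 7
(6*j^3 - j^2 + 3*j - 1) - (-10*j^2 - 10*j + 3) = 6*j^3 + 9*j^2 + 13*j - 4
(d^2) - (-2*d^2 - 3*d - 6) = 3*d^2 + 3*d + 6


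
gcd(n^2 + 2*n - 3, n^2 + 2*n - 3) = n^2 + 2*n - 3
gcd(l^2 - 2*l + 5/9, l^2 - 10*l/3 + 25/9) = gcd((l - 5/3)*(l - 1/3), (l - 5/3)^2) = l - 5/3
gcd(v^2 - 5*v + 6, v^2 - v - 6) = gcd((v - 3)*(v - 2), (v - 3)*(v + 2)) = v - 3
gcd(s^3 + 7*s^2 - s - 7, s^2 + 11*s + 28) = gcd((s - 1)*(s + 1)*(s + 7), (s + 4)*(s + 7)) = s + 7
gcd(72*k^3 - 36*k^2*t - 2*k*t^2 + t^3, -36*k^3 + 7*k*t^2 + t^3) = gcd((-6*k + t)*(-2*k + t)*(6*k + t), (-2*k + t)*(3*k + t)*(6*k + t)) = -12*k^2 + 4*k*t + t^2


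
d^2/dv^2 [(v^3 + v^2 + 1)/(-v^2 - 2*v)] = 2*(-2*v^3 - 3*v^2 - 6*v - 4)/(v^3*(v^3 + 6*v^2 + 12*v + 8))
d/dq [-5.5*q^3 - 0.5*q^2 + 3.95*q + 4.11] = -16.5*q^2 - 1.0*q + 3.95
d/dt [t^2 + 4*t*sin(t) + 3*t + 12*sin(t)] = 4*t*cos(t) + 2*t + 4*sin(t) + 12*cos(t) + 3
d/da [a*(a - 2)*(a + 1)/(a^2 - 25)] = (a^4 - 73*a^2 + 50*a + 50)/(a^4 - 50*a^2 + 625)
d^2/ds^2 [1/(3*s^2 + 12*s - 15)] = 2*(-s^2 - 4*s + 4*(s + 2)^2 + 5)/(3*(s^2 + 4*s - 5)^3)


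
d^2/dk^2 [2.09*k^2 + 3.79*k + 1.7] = 4.18000000000000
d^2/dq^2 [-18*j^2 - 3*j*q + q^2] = 2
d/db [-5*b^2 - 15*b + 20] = -10*b - 15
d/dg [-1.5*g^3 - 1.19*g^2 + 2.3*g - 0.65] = -4.5*g^2 - 2.38*g + 2.3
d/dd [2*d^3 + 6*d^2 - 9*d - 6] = 6*d^2 + 12*d - 9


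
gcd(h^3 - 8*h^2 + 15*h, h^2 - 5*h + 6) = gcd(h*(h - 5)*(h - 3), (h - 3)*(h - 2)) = h - 3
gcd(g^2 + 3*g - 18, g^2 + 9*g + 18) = g + 6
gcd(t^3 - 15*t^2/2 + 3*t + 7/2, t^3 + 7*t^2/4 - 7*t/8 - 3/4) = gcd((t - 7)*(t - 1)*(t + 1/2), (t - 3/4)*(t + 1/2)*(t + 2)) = t + 1/2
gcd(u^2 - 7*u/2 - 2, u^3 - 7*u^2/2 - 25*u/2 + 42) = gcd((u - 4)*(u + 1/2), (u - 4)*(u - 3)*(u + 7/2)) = u - 4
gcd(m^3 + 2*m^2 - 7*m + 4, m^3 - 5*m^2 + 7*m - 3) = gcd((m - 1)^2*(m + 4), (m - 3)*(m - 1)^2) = m^2 - 2*m + 1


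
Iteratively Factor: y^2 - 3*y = (y - 3)*(y)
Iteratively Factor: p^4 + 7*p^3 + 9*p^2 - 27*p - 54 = (p + 3)*(p^3 + 4*p^2 - 3*p - 18) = (p + 3)^2*(p^2 + p - 6) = (p + 3)^3*(p - 2)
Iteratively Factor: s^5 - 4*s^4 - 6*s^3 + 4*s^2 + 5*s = (s + 1)*(s^4 - 5*s^3 - s^2 + 5*s) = (s - 1)*(s + 1)*(s^3 - 4*s^2 - 5*s) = (s - 5)*(s - 1)*(s + 1)*(s^2 + s) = (s - 5)*(s - 1)*(s + 1)^2*(s)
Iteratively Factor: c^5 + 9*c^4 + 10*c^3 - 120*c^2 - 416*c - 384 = (c + 4)*(c^4 + 5*c^3 - 10*c^2 - 80*c - 96) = (c - 4)*(c + 4)*(c^3 + 9*c^2 + 26*c + 24) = (c - 4)*(c + 4)^2*(c^2 + 5*c + 6) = (c - 4)*(c + 2)*(c + 4)^2*(c + 3)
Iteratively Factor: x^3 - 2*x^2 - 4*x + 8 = (x + 2)*(x^2 - 4*x + 4) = (x - 2)*(x + 2)*(x - 2)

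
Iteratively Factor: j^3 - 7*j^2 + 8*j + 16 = (j - 4)*(j^2 - 3*j - 4) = (j - 4)^2*(j + 1)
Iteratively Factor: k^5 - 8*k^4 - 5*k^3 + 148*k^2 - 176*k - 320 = (k + 1)*(k^4 - 9*k^3 + 4*k^2 + 144*k - 320) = (k - 5)*(k + 1)*(k^3 - 4*k^2 - 16*k + 64) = (k - 5)*(k - 4)*(k + 1)*(k^2 - 16) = (k - 5)*(k - 4)*(k + 1)*(k + 4)*(k - 4)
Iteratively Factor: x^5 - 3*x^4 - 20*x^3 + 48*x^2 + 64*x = (x + 1)*(x^4 - 4*x^3 - 16*x^2 + 64*x) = (x - 4)*(x + 1)*(x^3 - 16*x) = (x - 4)*(x + 1)*(x + 4)*(x^2 - 4*x) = (x - 4)^2*(x + 1)*(x + 4)*(x)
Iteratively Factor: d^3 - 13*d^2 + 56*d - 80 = (d - 4)*(d^2 - 9*d + 20) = (d - 4)^2*(d - 5)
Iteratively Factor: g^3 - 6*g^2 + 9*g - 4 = (g - 4)*(g^2 - 2*g + 1) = (g - 4)*(g - 1)*(g - 1)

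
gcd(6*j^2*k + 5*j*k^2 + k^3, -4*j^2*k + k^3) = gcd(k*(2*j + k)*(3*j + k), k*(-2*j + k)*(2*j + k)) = 2*j*k + k^2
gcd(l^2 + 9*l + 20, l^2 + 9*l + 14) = 1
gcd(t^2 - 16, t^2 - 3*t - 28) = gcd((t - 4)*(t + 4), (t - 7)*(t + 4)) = t + 4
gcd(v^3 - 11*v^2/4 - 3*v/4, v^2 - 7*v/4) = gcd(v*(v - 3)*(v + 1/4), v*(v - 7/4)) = v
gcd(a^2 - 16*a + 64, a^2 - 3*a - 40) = a - 8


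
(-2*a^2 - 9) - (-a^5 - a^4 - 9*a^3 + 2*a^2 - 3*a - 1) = a^5 + a^4 + 9*a^3 - 4*a^2 + 3*a - 8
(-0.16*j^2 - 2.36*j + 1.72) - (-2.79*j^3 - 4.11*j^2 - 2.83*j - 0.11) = 2.79*j^3 + 3.95*j^2 + 0.47*j + 1.83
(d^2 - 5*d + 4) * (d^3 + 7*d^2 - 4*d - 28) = d^5 + 2*d^4 - 35*d^3 + 20*d^2 + 124*d - 112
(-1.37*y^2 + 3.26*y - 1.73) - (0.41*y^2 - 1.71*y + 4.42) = -1.78*y^2 + 4.97*y - 6.15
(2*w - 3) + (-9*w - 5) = -7*w - 8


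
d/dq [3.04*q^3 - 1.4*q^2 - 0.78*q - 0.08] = 9.12*q^2 - 2.8*q - 0.78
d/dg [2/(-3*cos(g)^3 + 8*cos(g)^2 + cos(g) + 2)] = 2*(-9*cos(g)^2 + 16*cos(g) + 1)*sin(g)/(-3*cos(g)^3 + 8*cos(g)^2 + cos(g) + 2)^2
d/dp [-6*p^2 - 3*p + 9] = -12*p - 3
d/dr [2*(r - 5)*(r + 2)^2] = 2*(r + 2)*(3*r - 8)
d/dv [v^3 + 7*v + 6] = 3*v^2 + 7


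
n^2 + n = n*(n + 1)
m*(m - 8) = m^2 - 8*m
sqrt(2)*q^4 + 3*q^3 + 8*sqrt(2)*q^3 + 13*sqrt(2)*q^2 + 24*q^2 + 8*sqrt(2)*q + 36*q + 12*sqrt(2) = (q + 2)*(q + 6)*(q + sqrt(2))*(sqrt(2)*q + 1)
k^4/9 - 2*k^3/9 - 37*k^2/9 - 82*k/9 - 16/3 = (k/3 + 1/3)*(k/3 + 1)*(k - 8)*(k + 2)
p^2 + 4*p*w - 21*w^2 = (p - 3*w)*(p + 7*w)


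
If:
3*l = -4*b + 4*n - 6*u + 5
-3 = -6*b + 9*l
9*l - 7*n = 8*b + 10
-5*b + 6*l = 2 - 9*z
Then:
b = 9*z - 4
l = 6*z - 3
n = -18*z/7 - 5/7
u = 95/21 - 75*z/7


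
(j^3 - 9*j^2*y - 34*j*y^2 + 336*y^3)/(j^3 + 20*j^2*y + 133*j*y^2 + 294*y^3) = (j^2 - 15*j*y + 56*y^2)/(j^2 + 14*j*y + 49*y^2)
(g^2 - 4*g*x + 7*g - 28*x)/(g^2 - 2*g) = (g^2 - 4*g*x + 7*g - 28*x)/(g*(g - 2))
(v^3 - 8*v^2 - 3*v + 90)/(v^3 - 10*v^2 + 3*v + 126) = (v - 5)/(v - 7)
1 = 1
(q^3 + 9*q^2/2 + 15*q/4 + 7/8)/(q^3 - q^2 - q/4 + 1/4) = (4*q^2 + 16*q + 7)/(2*(2*q^2 - 3*q + 1))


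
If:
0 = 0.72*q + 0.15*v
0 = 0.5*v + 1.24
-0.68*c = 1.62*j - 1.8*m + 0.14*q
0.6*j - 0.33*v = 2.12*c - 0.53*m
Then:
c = 0.504528419737664*m + 0.333751821778055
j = 0.899333749739746*m - 0.184743563050871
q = 0.52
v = -2.48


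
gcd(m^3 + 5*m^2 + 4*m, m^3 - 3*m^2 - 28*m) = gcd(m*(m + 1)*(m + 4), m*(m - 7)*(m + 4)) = m^2 + 4*m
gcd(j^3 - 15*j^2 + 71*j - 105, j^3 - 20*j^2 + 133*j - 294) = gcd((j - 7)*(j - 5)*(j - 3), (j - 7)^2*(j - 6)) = j - 7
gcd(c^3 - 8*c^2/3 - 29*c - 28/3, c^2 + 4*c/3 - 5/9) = 1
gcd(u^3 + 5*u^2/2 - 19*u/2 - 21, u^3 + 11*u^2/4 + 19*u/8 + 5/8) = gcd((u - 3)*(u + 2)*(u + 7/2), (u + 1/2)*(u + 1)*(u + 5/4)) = 1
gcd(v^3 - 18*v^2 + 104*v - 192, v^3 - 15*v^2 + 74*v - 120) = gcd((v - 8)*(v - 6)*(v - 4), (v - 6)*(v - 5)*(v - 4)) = v^2 - 10*v + 24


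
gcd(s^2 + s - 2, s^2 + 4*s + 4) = s + 2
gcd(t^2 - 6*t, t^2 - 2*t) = t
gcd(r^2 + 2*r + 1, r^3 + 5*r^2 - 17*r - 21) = r + 1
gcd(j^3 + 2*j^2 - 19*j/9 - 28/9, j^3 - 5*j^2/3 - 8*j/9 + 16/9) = j^2 - j/3 - 4/3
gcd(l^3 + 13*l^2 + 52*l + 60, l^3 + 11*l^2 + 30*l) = l^2 + 11*l + 30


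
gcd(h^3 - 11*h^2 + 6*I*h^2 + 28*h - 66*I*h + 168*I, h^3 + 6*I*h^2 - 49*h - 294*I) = h^2 + h*(-7 + 6*I) - 42*I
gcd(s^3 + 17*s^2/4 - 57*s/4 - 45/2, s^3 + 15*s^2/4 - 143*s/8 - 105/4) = s^2 + 29*s/4 + 15/2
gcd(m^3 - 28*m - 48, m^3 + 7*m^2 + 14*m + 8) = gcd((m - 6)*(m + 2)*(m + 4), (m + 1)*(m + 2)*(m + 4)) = m^2 + 6*m + 8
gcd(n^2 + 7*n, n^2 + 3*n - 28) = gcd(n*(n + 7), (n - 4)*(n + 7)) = n + 7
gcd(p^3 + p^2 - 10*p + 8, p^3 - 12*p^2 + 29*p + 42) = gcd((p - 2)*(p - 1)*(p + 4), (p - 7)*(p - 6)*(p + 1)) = 1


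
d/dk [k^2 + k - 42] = 2*k + 1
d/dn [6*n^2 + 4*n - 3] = 12*n + 4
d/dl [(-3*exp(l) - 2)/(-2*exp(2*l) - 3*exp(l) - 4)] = (-(3*exp(l) + 2)*(4*exp(l) + 3) + 6*exp(2*l) + 9*exp(l) + 12)*exp(l)/(2*exp(2*l) + 3*exp(l) + 4)^2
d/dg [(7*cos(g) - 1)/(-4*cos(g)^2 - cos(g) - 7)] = (28*sin(g)^2 + 8*cos(g) + 22)*sin(g)/(4*cos(g)^2 + cos(g) + 7)^2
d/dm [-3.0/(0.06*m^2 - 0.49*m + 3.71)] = (0.36*m - 1.47)/(0.06*m^2 - 0.49*m + 3.71)^2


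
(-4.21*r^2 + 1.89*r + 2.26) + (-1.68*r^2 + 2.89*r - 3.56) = -5.89*r^2 + 4.78*r - 1.3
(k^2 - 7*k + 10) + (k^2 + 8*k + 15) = 2*k^2 + k + 25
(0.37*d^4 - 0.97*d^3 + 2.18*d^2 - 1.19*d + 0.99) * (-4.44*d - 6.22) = -1.6428*d^5 + 2.0054*d^4 - 3.6458*d^3 - 8.276*d^2 + 3.0062*d - 6.1578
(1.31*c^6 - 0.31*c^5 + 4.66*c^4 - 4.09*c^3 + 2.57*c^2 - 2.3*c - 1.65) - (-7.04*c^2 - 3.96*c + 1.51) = 1.31*c^6 - 0.31*c^5 + 4.66*c^4 - 4.09*c^3 + 9.61*c^2 + 1.66*c - 3.16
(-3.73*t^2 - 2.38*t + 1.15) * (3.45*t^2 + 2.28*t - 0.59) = -12.8685*t^4 - 16.7154*t^3 + 0.7418*t^2 + 4.0262*t - 0.6785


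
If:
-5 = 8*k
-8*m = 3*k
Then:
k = -5/8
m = 15/64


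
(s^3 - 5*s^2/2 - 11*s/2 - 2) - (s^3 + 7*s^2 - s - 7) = -19*s^2/2 - 9*s/2 + 5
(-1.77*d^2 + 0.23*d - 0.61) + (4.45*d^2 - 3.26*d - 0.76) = 2.68*d^2 - 3.03*d - 1.37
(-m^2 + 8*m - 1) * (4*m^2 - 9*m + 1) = -4*m^4 + 41*m^3 - 77*m^2 + 17*m - 1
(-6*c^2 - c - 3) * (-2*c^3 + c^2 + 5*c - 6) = 12*c^5 - 4*c^4 - 25*c^3 + 28*c^2 - 9*c + 18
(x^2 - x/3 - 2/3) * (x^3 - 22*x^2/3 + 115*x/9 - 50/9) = x^5 - 23*x^4/3 + 131*x^3/9 - 133*x^2/27 - 20*x/3 + 100/27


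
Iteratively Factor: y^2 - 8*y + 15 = (y - 5)*(y - 3)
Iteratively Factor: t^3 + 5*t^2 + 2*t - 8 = (t + 2)*(t^2 + 3*t - 4) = (t + 2)*(t + 4)*(t - 1)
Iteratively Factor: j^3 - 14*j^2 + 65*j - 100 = (j - 4)*(j^2 - 10*j + 25) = (j - 5)*(j - 4)*(j - 5)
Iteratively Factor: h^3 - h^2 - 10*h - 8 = (h + 1)*(h^2 - 2*h - 8) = (h - 4)*(h + 1)*(h + 2)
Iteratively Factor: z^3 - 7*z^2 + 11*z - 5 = (z - 1)*(z^2 - 6*z + 5) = (z - 5)*(z - 1)*(z - 1)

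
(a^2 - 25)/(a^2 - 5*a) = (a + 5)/a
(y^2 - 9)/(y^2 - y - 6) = (y + 3)/(y + 2)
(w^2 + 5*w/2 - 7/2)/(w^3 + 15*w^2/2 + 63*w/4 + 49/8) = 4*(w - 1)/(4*w^2 + 16*w + 7)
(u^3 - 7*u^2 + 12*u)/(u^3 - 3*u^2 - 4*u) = (u - 3)/(u + 1)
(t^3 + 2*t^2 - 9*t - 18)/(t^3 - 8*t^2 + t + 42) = (t + 3)/(t - 7)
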